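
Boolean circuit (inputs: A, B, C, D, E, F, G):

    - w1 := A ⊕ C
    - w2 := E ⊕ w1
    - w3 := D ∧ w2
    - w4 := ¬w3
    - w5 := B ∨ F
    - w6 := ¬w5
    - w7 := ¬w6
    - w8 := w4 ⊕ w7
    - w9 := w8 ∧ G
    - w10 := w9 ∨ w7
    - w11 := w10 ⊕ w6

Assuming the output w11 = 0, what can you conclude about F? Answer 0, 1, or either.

0

w11 = w10 ⊕ w6 must be 0, so w10 and w6 are equal.
Every assignment with w11 = 0 has F = 0; there are 12 such assignment(s).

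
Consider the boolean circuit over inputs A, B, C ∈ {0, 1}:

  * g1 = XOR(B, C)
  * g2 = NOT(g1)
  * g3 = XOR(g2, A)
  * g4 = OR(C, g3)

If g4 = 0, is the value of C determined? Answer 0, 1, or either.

g4 = OR(C, g3) must be 0, so both C = 0 and g3 = 0.
g3 = XOR(g2, A) must be 0, so g2 and A are equal.
Every assignment with g4 = 0 has C = 0; there are 2 such assignment(s).
  A=0, B=1, C=0
  A=1, B=0, C=0

0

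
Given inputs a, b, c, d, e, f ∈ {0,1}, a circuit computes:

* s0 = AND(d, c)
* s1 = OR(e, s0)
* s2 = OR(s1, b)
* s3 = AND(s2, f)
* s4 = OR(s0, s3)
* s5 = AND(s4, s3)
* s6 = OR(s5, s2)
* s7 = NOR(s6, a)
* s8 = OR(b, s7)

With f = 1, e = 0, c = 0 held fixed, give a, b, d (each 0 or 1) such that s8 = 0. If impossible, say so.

a=1 b=0 d=0

Check with f = 1, e = 0, c = 0 and a=1, b=0, d=0:
s0 = AND(d, c) = AND(0, 0) = 0
s1 = OR(e, s0) = OR(0, 0) = 0
s2 = OR(s1, b) = OR(0, 0) = 0
s3 = AND(s2, f) = AND(0, 1) = 0
s4 = OR(s0, s3) = OR(0, 0) = 0
s5 = AND(s4, s3) = AND(0, 0) = 0
s6 = OR(s5, s2) = OR(0, 0) = 0
s7 = NOR(s6, a) = NOR(0, 1) = 0
s8 = OR(b, s7) = OR(0, 0) = 0
So s8 = 0.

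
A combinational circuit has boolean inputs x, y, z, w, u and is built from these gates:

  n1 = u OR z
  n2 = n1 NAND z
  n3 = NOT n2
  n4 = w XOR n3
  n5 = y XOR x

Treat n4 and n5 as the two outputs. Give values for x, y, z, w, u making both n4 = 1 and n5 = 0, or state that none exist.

x=1 y=1 z=1 w=0 u=0

Check with x=1 y=1 z=1 w=0 u=0:
n1 = u OR z = 0 OR 1 = 1
n2 = n1 NAND z = 1 NAND 1 = 0
n3 = NOT n2 = NOT 0 = 1
n4 = w XOR n3 = 0 XOR 1 = 1
n5 = y XOR x = 1 XOR 1 = 0
So n4 = 1 and n5 = 0.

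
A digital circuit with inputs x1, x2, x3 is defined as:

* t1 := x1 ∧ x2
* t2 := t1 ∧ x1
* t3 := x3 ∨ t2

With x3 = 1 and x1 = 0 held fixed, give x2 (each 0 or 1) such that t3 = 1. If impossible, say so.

x2=1

t3 = x3 ∨ t2 must be 1, so at least one of x3, t2 is 1.
Check with x3 = 1 and x1 = 0 and x2=1:
t1 = x1 ∧ x2 = 0 ∧ 1 = 0
t2 = t1 ∧ x1 = 0 ∧ 0 = 0
t3 = x3 ∨ t2 = 1 ∨ 0 = 1
So t3 = 1.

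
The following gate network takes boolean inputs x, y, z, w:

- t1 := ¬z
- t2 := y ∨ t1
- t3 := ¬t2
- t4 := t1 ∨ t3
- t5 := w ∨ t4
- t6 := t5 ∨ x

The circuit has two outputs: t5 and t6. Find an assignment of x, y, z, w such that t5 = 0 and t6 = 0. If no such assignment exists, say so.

x=0, y=1, z=1, w=0

Check with x=0, y=1, z=1, w=0:
t1 = ¬z = ¬1 = 0
t2 = y ∨ t1 = 1 ∨ 0 = 1
t3 = ¬t2 = ¬1 = 0
t4 = t1 ∨ t3 = 0 ∨ 0 = 0
t5 = w ∨ t4 = 0 ∨ 0 = 0
t6 = t5 ∨ x = 0 ∨ 0 = 0
So t5 = 0 and t6 = 0.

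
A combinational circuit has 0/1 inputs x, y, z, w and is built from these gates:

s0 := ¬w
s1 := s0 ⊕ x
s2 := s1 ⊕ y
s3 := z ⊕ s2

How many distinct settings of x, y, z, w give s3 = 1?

8

s3 = z ⊕ s2 must be 1, so z and s2 differ.
Enumerating the 16 input combinations, 8 give s3 = 1 and 8 give s3 = 0.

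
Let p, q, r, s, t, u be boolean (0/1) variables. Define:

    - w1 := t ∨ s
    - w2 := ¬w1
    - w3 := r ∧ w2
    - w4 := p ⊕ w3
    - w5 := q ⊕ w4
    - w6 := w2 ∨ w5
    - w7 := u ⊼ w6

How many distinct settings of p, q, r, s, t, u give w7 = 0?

20

w7 = u ⊼ w6 must be 0, so both u = 1 and w6 = 1.
w6 = w2 ∨ w5 must be 1, so at least one of w2, w5 is 1.
Enumerating the 64 input combinations, 20 give w7 = 0 and 44 give w7 = 1.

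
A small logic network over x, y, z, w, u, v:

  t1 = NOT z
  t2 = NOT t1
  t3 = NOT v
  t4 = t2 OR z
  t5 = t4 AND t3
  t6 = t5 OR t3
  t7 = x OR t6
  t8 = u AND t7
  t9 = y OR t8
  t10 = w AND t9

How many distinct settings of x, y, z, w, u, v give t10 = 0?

42

t10 = w AND t9 must be 0, so at least one of w, t9 is 0.
Enumerating the 64 input combinations, 42 give t10 = 0 and 22 give t10 = 1.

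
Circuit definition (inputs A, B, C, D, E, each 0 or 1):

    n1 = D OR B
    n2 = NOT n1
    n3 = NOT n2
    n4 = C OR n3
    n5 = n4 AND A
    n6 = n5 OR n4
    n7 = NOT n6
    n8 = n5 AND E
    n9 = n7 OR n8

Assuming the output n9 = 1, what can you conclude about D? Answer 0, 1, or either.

either

Both values of D occur among assignments with n9 = 1:
  D=0: A=0, B=0, C=0, D=0, E=0
  D=1: A=1, B=0, C=0, D=1, E=1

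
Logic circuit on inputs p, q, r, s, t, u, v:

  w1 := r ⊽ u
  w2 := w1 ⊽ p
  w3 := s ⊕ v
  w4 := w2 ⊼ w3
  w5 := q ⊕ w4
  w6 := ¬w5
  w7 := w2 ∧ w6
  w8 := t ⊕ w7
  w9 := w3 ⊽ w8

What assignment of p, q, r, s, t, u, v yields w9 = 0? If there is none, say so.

p=1, q=1, r=0, s=0, t=1, u=0, v=1

Check with p=1, q=1, r=0, s=0, t=1, u=0, v=1:
w1 = r ⊽ u = 0 ⊽ 0 = 1
w2 = w1 ⊽ p = 1 ⊽ 1 = 0
w3 = s ⊕ v = 0 ⊕ 1 = 1
w4 = w2 ⊼ w3 = 0 ⊼ 1 = 1
w5 = q ⊕ w4 = 1 ⊕ 1 = 0
w6 = ¬w5 = ¬0 = 1
w7 = w2 ∧ w6 = 0 ∧ 1 = 0
w8 = t ⊕ w7 = 1 ⊕ 0 = 1
w9 = w3 ⊽ w8 = 1 ⊽ 1 = 0
So w9 = 0 as required.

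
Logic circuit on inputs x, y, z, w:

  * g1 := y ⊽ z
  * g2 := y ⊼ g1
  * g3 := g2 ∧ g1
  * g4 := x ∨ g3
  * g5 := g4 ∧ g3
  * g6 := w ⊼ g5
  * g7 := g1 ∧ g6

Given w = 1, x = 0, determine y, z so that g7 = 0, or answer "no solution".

Check with w = 1, x = 0 and y=1, z=0:
g1 = y ⊽ z = 1 ⊽ 0 = 0
g2 = y ⊼ g1 = 1 ⊼ 0 = 1
g3 = g2 ∧ g1 = 1 ∧ 0 = 0
g4 = x ∨ g3 = 0 ∨ 0 = 0
g5 = g4 ∧ g3 = 0 ∧ 0 = 0
g6 = w ⊼ g5 = 1 ⊼ 0 = 1
g7 = g1 ∧ g6 = 0 ∧ 1 = 0
So g7 = 0.

y=1, z=0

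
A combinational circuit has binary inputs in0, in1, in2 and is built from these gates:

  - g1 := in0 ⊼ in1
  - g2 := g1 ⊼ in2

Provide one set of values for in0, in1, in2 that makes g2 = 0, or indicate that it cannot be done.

g2 = g1 ⊼ in2 must be 0, so both g1 = 1 and in2 = 1.
Check with in0=0 in1=0 in2=1:
g1 = in0 ⊼ in1 = 0 ⊼ 0 = 1
g2 = g1 ⊼ in2 = 1 ⊼ 1 = 0
So g2 = 0 as required.

in0=0 in1=0 in2=1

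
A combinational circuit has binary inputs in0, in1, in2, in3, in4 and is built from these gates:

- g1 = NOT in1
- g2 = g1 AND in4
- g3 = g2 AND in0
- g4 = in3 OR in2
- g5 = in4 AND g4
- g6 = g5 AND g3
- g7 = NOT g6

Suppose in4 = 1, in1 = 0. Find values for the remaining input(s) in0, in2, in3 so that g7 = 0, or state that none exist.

g7 = NOT g6 must be 0, so g6 = 1.
g6 = g5 AND g3 must be 1, so both g5 = 1 and g3 = 1.
Check with in4 = 1, in1 = 0 and in0=1, in2=1, in3=1:
g1 = NOT in1 = NOT 0 = 1
g2 = g1 AND in4 = 1 AND 1 = 1
g3 = g2 AND in0 = 1 AND 1 = 1
g4 = in3 OR in2 = 1 OR 1 = 1
g5 = in4 AND g4 = 1 AND 1 = 1
g6 = g5 AND g3 = 1 AND 1 = 1
g7 = NOT g6 = NOT 1 = 0
So g7 = 0.

in0=1 in2=1 in3=1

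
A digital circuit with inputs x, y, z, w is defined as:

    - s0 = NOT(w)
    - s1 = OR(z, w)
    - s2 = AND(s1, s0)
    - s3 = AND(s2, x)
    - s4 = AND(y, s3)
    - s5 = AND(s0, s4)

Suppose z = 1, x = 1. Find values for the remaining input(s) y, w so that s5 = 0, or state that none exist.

y=1, w=1

Check with z = 1, x = 1 and y=1, w=1:
s0 = NOT(w) = NOT 1 = 0
s1 = OR(z, w) = OR(1, 1) = 1
s2 = AND(s1, s0) = AND(1, 0) = 0
s3 = AND(s2, x) = AND(0, 1) = 0
s4 = AND(y, s3) = AND(1, 0) = 0
s5 = AND(s0, s4) = AND(0, 0) = 0
So s5 = 0.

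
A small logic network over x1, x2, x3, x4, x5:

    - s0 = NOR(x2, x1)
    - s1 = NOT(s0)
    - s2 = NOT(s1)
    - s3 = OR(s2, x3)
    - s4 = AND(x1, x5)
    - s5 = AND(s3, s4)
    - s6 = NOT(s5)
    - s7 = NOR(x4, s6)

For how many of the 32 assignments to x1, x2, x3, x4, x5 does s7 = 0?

s7 = NOR(x4, s6) must be 0, so at least one of x4, s6 is 1.
Enumerating the 32 input combinations, 30 give s7 = 0 and 2 give s7 = 1.

30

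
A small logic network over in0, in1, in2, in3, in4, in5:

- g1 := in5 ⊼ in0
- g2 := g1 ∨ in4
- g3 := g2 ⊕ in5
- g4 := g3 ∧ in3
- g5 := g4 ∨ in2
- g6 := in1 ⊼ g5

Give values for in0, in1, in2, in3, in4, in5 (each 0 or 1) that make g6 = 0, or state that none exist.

in0=1, in1=1, in2=0, in3=1, in4=0, in5=0

g6 = in1 ⊼ g5 must be 0, so both in1 = 1 and g5 = 1.
g5 = g4 ∨ in2 must be 1, so at least one of g4, in2 is 1.
Check with in0=1, in1=1, in2=0, in3=1, in4=0, in5=0:
g1 = in5 ⊼ in0 = 0 ⊼ 1 = 1
g2 = g1 ∨ in4 = 1 ∨ 0 = 1
g3 = g2 ⊕ in5 = 1 ⊕ 0 = 1
g4 = g3 ∧ in3 = 1 ∧ 1 = 1
g5 = g4 ∨ in2 = 1 ∨ 0 = 1
g6 = in1 ⊼ g5 = 1 ⊼ 1 = 0
So g6 = 0 as required.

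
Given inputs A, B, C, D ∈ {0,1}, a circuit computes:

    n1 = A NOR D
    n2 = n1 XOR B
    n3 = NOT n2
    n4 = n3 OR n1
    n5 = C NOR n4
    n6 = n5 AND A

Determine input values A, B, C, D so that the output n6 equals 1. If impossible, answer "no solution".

n6 = n5 AND A must be 1, so both n5 = 1 and A = 1.
n5 = C NOR n4 must be 1, so both C = 0 and n4 = 0.
n4 = n3 OR n1 must be 0, so both n3 = 0 and n1 = 0.
Check with A=1, B=1, C=0, D=1:
n1 = A NOR D = 1 NOR 1 = 0
n2 = n1 XOR B = 0 XOR 1 = 1
n3 = NOT n2 = NOT 1 = 0
n4 = n3 OR n1 = 0 OR 0 = 0
n5 = C NOR n4 = 0 NOR 0 = 1
n6 = n5 AND A = 1 AND 1 = 1
So n6 = 1 as required.

A=1, B=1, C=0, D=1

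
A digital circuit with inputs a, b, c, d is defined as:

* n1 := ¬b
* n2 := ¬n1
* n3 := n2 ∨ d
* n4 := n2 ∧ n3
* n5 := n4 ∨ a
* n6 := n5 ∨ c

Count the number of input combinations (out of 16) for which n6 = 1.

14

n6 = n5 ∨ c must be 1, so at least one of n5, c is 1.
Enumerating the 16 input combinations, 14 give n6 = 1 and 2 give n6 = 0.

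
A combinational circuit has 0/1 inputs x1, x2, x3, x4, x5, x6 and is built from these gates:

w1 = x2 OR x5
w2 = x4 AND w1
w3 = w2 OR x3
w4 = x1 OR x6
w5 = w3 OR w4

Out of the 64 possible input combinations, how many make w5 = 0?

5

w5 = w3 OR w4 must be 0, so both w3 = 0 and w4 = 0.
w3 = w2 OR x3 must be 0, so both w2 = 0 and x3 = 0.
Enumerating the 64 input combinations, 5 give w5 = 0 and 59 give w5 = 1.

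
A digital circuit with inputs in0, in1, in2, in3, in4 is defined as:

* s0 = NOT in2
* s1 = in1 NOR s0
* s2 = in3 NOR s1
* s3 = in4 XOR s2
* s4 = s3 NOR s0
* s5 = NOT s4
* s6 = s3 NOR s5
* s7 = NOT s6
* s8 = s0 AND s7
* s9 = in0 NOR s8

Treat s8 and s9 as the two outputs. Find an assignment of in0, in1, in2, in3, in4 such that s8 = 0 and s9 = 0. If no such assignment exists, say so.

Check with in0=1, in1=0, in2=1, in3=1, in4=1:
s0 = NOT in2 = NOT 1 = 0
s1 = in1 NOR s0 = 0 NOR 0 = 1
s2 = in3 NOR s1 = 1 NOR 1 = 0
s3 = in4 XOR s2 = 1 XOR 0 = 1
s4 = s3 NOR s0 = 1 NOR 0 = 0
s5 = NOT s4 = NOT 0 = 1
s6 = s3 NOR s5 = 1 NOR 1 = 0
s7 = NOT s6 = NOT 0 = 1
s8 = s0 AND s7 = 0 AND 1 = 0
s9 = in0 NOR s8 = 1 NOR 0 = 0
So s8 = 0 and s9 = 0.

in0=1, in1=0, in2=1, in3=1, in4=1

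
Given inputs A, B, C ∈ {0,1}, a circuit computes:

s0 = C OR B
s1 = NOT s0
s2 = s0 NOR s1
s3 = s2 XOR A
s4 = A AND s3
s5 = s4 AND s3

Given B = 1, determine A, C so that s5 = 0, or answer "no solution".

Check with B = 1 and A=0, C=0:
s0 = C OR B = 0 OR 1 = 1
s1 = NOT s0 = NOT 1 = 0
s2 = s0 NOR s1 = 1 NOR 0 = 0
s3 = s2 XOR A = 0 XOR 0 = 0
s4 = A AND s3 = 0 AND 0 = 0
s5 = s4 AND s3 = 0 AND 0 = 0
So s5 = 0.

A=0 C=0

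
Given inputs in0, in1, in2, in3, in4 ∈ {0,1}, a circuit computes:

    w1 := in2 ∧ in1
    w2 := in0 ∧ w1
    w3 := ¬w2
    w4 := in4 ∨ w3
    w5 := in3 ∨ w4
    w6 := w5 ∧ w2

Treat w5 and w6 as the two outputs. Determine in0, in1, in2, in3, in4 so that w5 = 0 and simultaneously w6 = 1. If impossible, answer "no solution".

no solution exists

Across all 32 input combinations, none give both w5 = 0 and w6 = 1.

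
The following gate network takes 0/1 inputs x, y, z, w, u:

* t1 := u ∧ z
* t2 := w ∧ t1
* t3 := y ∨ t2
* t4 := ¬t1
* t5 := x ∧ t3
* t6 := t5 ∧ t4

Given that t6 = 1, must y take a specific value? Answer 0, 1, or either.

t6 = t5 ∧ t4 must be 1, so both t5 = 1 and t4 = 1.
t5 = x ∧ t3 must be 1, so both x = 1 and t3 = 1.
Every assignment with t6 = 1 has y = 1; there are 6 such assignment(s).

1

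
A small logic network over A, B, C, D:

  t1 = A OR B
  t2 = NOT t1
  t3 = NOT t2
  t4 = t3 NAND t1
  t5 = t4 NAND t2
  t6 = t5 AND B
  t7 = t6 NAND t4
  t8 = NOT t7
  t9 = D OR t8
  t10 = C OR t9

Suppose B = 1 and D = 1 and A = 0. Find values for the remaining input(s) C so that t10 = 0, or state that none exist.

With B = 1 and D = 1 and A = 0 fixed, none of the 2 settings of C give t10 = 0.
For example, with C=1:
t1 = A OR B = 0 OR 1 = 1
t2 = NOT t1 = NOT 1 = 0
t3 = NOT t2 = NOT 0 = 1
t4 = t3 NAND t1 = 1 NAND 1 = 0
t5 = t4 NAND t2 = 0 NAND 0 = 1
t6 = t5 AND B = 1 AND 1 = 1
t7 = t6 NAND t4 = 1 NAND 0 = 1
t8 = NOT t7 = NOT 1 = 0
t9 = D OR t8 = 1 OR 0 = 1
t10 = C OR t9 = 1 OR 1 = 1
giving t10 = 1 ≠ 0.

no solution exists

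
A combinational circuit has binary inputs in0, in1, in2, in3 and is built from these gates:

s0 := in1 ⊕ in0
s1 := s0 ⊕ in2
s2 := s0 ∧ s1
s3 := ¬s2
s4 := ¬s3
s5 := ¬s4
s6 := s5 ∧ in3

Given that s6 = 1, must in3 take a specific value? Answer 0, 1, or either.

s6 = s5 ∧ in3 must be 1, so both s5 = 1 and in3 = 1.
s5 = ¬s4 must be 1, so s4 = 0.
s4 = ¬s3 must be 0, so s3 = 1.
Every assignment with s6 = 1 has in3 = 1; there are 6 such assignment(s).

1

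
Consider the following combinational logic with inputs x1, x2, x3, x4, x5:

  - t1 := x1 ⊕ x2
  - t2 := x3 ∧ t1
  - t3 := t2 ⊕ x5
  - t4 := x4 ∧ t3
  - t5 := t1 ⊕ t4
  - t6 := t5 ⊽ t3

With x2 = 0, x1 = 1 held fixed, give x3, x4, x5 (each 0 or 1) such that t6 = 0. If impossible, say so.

x3=1, x4=0, x5=0

Check with x2 = 0, x1 = 1 and x3=1, x4=0, x5=0:
t1 = x1 ⊕ x2 = 1 ⊕ 0 = 1
t2 = x3 ∧ t1 = 1 ∧ 1 = 1
t3 = t2 ⊕ x5 = 1 ⊕ 0 = 1
t4 = x4 ∧ t3 = 0 ∧ 1 = 0
t5 = t1 ⊕ t4 = 1 ⊕ 0 = 1
t6 = t5 ⊽ t3 = 1 ⊽ 1 = 0
So t6 = 0.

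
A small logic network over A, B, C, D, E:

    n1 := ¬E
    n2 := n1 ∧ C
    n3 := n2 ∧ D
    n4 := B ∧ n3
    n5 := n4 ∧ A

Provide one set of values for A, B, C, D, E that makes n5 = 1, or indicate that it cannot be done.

n5 = n4 ∧ A must be 1, so both n4 = 1 and A = 1.
Check with A=1 B=1 C=1 D=1 E=0:
n1 = ¬E = ¬0 = 1
n2 = n1 ∧ C = 1 ∧ 1 = 1
n3 = n2 ∧ D = 1 ∧ 1 = 1
n4 = B ∧ n3 = 1 ∧ 1 = 1
n5 = n4 ∧ A = 1 ∧ 1 = 1
So n5 = 1 as required.

A=1 B=1 C=1 D=1 E=0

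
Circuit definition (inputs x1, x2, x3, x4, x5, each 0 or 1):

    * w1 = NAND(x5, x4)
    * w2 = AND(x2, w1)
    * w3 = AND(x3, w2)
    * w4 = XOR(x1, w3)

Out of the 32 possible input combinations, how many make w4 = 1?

16

w4 = XOR(x1, w3) must be 1, so x1 and w3 differ.
Enumerating the 32 input combinations, 16 give w4 = 1 and 16 give w4 = 0.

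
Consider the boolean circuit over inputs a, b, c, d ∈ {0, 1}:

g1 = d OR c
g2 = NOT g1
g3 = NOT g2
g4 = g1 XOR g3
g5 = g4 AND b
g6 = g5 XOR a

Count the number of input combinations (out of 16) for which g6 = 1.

8

g6 = g5 XOR a must be 1, so g5 and a differ.
Enumerating the 16 input combinations, 8 give g6 = 1 and 8 give g6 = 0.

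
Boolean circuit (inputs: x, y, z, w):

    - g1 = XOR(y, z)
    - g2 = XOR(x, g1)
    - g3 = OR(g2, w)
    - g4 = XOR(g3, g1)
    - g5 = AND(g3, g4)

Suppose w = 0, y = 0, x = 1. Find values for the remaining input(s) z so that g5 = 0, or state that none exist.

z=1

g5 = AND(g3, g4) must be 0, so at least one of g3, g4 is 0.
Check with w = 0, y = 0, x = 1 and z=1:
g1 = XOR(y, z) = XOR(0, 1) = 1
g2 = XOR(x, g1) = XOR(1, 1) = 0
g3 = OR(g2, w) = OR(0, 0) = 0
g4 = XOR(g3, g1) = XOR(0, 1) = 1
g5 = AND(g3, g4) = AND(0, 1) = 0
So g5 = 0.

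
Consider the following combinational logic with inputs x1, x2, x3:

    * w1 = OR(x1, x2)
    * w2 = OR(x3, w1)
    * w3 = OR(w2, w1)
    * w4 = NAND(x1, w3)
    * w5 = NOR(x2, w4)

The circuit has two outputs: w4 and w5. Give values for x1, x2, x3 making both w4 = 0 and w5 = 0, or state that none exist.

x1=1, x2=1, x3=1

Check with x1=1, x2=1, x3=1:
w1 = OR(x1, x2) = OR(1, 1) = 1
w2 = OR(x3, w1) = OR(1, 1) = 1
w3 = OR(w2, w1) = OR(1, 1) = 1
w4 = NAND(x1, w3) = NAND(1, 1) = 0
w5 = NOR(x2, w4) = NOR(1, 0) = 0
So w4 = 0 and w5 = 0.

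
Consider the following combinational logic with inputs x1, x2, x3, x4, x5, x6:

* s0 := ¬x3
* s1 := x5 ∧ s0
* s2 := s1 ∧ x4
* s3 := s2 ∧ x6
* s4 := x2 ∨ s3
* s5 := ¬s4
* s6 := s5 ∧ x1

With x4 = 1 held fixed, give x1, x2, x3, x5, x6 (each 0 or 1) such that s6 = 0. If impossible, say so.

Check with x4 = 1 and x1=0, x2=1, x3=1, x5=0, x6=1:
s0 = ¬x3 = ¬1 = 0
s1 = x5 ∧ s0 = 0 ∧ 0 = 0
s2 = s1 ∧ x4 = 0 ∧ 1 = 0
s3 = s2 ∧ x6 = 0 ∧ 1 = 0
s4 = x2 ∨ s3 = 1 ∨ 0 = 1
s5 = ¬s4 = ¬1 = 0
s6 = s5 ∧ x1 = 0 ∧ 0 = 0
So s6 = 0.

x1=0 x2=1 x3=1 x5=0 x6=1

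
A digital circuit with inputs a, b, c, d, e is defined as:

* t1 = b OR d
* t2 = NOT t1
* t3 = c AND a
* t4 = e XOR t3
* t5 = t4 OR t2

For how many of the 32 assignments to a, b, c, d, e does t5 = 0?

12

t5 = t4 OR t2 must be 0, so both t4 = 0 and t2 = 0.
Enumerating the 32 input combinations, 12 give t5 = 0 and 20 give t5 = 1.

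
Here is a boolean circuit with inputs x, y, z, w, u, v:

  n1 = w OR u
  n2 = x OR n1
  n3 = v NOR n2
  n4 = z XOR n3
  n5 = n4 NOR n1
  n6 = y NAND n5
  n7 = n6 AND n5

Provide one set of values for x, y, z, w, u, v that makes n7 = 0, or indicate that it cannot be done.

x=0 y=0 z=0 w=1 u=0 v=0

n7 = n6 AND n5 must be 0, so at least one of n6, n5 is 0.
Check with x=0 y=0 z=0 w=1 u=0 v=0:
n1 = w OR u = 1 OR 0 = 1
n2 = x OR n1 = 0 OR 1 = 1
n3 = v NOR n2 = 0 NOR 1 = 0
n4 = z XOR n3 = 0 XOR 0 = 0
n5 = n4 NOR n1 = 0 NOR 1 = 0
n6 = y NAND n5 = 0 NAND 0 = 1
n7 = n6 AND n5 = 1 AND 0 = 0
So n7 = 0 as required.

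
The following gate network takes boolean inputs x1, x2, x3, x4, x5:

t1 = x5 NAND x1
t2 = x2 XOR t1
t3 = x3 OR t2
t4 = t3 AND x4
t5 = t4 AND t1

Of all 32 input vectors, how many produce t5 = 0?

23

t5 = t4 AND t1 must be 0, so at least one of t4, t1 is 0.
Enumerating the 32 input combinations, 23 give t5 = 0 and 9 give t5 = 1.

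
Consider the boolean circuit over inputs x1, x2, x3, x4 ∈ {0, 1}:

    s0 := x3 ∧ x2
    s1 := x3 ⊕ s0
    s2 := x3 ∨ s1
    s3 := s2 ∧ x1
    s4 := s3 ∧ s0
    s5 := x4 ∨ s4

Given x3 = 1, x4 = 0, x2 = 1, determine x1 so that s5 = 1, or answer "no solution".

Check with x3 = 1, x4 = 0, x2 = 1 and x1=1:
s0 = x3 ∧ x2 = 1 ∧ 1 = 1
s1 = x3 ⊕ s0 = 1 ⊕ 1 = 0
s2 = x3 ∨ s1 = 1 ∨ 0 = 1
s3 = s2 ∧ x1 = 1 ∧ 1 = 1
s4 = s3 ∧ s0 = 1 ∧ 1 = 1
s5 = x4 ∨ s4 = 0 ∨ 1 = 1
So s5 = 1.

x1=1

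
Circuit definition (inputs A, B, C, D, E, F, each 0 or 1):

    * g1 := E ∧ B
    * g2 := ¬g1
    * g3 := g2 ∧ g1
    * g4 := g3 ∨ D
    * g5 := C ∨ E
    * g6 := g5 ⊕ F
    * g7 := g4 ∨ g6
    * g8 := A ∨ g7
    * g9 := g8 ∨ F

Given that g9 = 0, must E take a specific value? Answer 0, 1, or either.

g9 = g8 ∨ F must be 0, so both g8 = 0 and F = 0.
Every assignment with g9 = 0 has E = 0; there are 2 such assignment(s).
  A=0, B=0, C=0, D=0, E=0, F=0
  A=0, B=1, C=0, D=0, E=0, F=0

0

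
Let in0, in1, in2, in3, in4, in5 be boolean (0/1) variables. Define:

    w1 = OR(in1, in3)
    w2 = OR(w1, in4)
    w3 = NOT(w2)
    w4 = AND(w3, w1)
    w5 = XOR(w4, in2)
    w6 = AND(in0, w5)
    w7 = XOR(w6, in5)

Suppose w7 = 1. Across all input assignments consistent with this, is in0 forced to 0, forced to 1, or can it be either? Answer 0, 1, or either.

either

Both values of in0 occur among assignments with w7 = 1:
  in0=0: in0=0, in1=0, in2=0, in3=0, in4=0, in5=1
  in0=1: in0=1, in1=0, in2=0, in3=0, in4=0, in5=1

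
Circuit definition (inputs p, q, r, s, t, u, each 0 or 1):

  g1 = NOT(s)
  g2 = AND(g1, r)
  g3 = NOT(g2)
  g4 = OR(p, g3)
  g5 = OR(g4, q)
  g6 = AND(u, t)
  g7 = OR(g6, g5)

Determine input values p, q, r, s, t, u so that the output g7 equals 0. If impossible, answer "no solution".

g7 = OR(g6, g5) must be 0, so both g6 = 0 and g5 = 0.
g6 = AND(u, t) must be 0, so at least one of u, t is 0.
Check with p=0, q=0, r=1, s=0, t=0, u=0:
g1 = NOT(s) = NOT 0 = 1
g2 = AND(g1, r) = AND(1, 1) = 1
g3 = NOT(g2) = NOT 1 = 0
g4 = OR(p, g3) = OR(0, 0) = 0
g5 = OR(g4, q) = OR(0, 0) = 0
g6 = AND(u, t) = AND(0, 0) = 0
g7 = OR(g6, g5) = OR(0, 0) = 0
So g7 = 0 as required.

p=0, q=0, r=1, s=0, t=0, u=0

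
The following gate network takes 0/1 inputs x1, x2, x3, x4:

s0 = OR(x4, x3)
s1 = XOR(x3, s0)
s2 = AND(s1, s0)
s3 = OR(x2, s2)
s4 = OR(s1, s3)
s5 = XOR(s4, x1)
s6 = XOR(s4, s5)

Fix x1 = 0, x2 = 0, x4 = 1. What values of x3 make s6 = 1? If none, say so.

With x1 = 0, x2 = 0, x4 = 1 fixed, none of the 2 settings of x3 give s6 = 1.
For example, with x3=1:
s0 = OR(x4, x3) = OR(1, 1) = 1
s1 = XOR(x3, s0) = XOR(1, 1) = 0
s2 = AND(s1, s0) = AND(0, 1) = 0
s3 = OR(x2, s2) = OR(0, 0) = 0
s4 = OR(s1, s3) = OR(0, 0) = 0
s5 = XOR(s4, x1) = XOR(0, 0) = 0
s6 = XOR(s4, s5) = XOR(0, 0) = 0
giving s6 = 0 ≠ 1.

no solution exists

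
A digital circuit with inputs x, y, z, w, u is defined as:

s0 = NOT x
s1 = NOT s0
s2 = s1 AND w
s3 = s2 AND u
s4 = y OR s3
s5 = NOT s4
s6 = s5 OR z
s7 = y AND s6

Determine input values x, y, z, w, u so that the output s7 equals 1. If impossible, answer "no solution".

x=0, y=1, z=1, w=1, u=0

Check with x=0, y=1, z=1, w=1, u=0:
s0 = NOT x = NOT 0 = 1
s1 = NOT s0 = NOT 1 = 0
s2 = s1 AND w = 0 AND 1 = 0
s3 = s2 AND u = 0 AND 0 = 0
s4 = y OR s3 = 1 OR 0 = 1
s5 = NOT s4 = NOT 1 = 0
s6 = s5 OR z = 0 OR 1 = 1
s7 = y AND s6 = 1 AND 1 = 1
So s7 = 1 as required.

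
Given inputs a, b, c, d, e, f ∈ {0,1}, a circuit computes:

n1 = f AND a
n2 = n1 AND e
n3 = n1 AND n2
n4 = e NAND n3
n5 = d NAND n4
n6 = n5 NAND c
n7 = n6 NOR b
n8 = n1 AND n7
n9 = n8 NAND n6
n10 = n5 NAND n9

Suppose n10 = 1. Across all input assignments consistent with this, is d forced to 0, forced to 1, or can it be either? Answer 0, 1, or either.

1

n10 = n5 NAND n9 must be 1, so at least one of n5, n9 is 0.
Every assignment with n10 = 1 has d = 1; there are 28 such assignment(s).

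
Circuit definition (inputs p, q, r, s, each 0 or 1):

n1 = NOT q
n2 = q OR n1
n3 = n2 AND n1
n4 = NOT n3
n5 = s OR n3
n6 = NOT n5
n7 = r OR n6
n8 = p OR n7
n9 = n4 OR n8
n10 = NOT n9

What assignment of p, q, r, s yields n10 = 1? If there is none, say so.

n10 = NOT n9 must be 1, so n9 = 0.
Check with p=0, q=0, r=0, s=1:
n1 = NOT q = NOT 0 = 1
n2 = q OR n1 = 0 OR 1 = 1
n3 = n2 AND n1 = 1 AND 1 = 1
n4 = NOT n3 = NOT 1 = 0
n5 = s OR n3 = 1 OR 1 = 1
n6 = NOT n5 = NOT 1 = 0
n7 = r OR n6 = 0 OR 0 = 0
n8 = p OR n7 = 0 OR 0 = 0
n9 = n4 OR n8 = 0 OR 0 = 0
n10 = NOT n9 = NOT 0 = 1
So n10 = 1 as required.

p=0, q=0, r=0, s=1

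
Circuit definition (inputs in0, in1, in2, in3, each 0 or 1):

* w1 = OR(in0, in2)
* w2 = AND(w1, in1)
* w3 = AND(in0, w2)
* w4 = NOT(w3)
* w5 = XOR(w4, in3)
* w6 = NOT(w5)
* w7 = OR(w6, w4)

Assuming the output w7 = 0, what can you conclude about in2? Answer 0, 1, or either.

Both values of in2 occur among assignments with w7 = 0:
  in2=0: in0=1, in1=1, in2=0, in3=1
  in2=1: in0=1, in1=1, in2=1, in3=1

either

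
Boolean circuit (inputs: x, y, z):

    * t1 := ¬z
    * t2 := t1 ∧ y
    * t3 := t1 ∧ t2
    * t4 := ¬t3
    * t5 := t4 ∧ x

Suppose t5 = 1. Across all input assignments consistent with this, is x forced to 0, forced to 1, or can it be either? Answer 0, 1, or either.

t5 = t4 ∧ x must be 1, so both t4 = 1 and x = 1.
t4 = ¬t3 must be 1, so t3 = 0.
t3 = t1 ∧ t2 must be 0, so at least one of t1, t2 is 0.
Every assignment with t5 = 1 has x = 1; there are 3 such assignment(s).
  x=1, y=0, z=0
  x=1, y=0, z=1
  x=1, y=1, z=1

1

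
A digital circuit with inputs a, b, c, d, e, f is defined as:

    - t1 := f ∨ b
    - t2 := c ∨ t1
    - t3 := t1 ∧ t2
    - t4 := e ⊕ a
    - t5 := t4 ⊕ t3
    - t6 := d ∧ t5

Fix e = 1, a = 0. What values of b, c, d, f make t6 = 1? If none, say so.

b=0, c=1, d=1, f=0

t6 = d ∧ t5 must be 1, so both d = 1 and t5 = 1.
t5 = t4 ⊕ t3 must be 1, so t4 and t3 differ.
Check with e = 1, a = 0 and b=0, c=1, d=1, f=0:
t1 = f ∨ b = 0 ∨ 0 = 0
t2 = c ∨ t1 = 1 ∨ 0 = 1
t3 = t1 ∧ t2 = 0 ∧ 1 = 0
t4 = e ⊕ a = 1 ⊕ 0 = 1
t5 = t4 ⊕ t3 = 1 ⊕ 0 = 1
t6 = d ∧ t5 = 1 ∧ 1 = 1
So t6 = 1.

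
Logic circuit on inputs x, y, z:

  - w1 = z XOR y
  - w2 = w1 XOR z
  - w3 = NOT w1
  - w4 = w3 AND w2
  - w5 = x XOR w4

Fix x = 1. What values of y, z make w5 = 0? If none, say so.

y=1, z=1

w5 = x XOR w4 must be 0, so x and w4 are equal.
Check with x = 1 and y=1, z=1:
w1 = z XOR y = 1 XOR 1 = 0
w2 = w1 XOR z = 0 XOR 1 = 1
w3 = NOT w1 = NOT 0 = 1
w4 = w3 AND w2 = 1 AND 1 = 1
w5 = x XOR w4 = 1 XOR 1 = 0
So w5 = 0.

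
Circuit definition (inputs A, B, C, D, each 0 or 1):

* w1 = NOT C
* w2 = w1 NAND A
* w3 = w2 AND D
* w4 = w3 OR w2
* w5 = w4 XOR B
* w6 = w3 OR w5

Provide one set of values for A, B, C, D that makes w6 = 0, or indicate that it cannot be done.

w6 = w3 OR w5 must be 0, so both w3 = 0 and w5 = 0.
w3 = w2 AND D must be 0, so at least one of w2, D is 0.
w5 = w4 XOR B must be 0, so w4 and B are equal.
Check with A=0, B=1, C=1, D=0:
w1 = NOT C = NOT 1 = 0
w2 = w1 NAND A = 0 NAND 0 = 1
w3 = w2 AND D = 1 AND 0 = 0
w4 = w3 OR w2 = 0 OR 1 = 1
w5 = w4 XOR B = 1 XOR 1 = 0
w6 = w3 OR w5 = 0 OR 0 = 0
So w6 = 0 as required.

A=0, B=1, C=1, D=0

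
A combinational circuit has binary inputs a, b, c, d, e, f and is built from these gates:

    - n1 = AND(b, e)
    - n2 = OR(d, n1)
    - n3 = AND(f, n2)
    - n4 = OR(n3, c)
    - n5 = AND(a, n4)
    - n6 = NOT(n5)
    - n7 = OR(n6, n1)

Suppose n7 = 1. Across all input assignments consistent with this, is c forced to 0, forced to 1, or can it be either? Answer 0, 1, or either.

either

Both values of c occur among assignments with n7 = 1:
  c=0: a=0, b=0, c=0, d=0, e=0, f=0
  c=1: a=0, b=0, c=1, d=0, e=0, f=0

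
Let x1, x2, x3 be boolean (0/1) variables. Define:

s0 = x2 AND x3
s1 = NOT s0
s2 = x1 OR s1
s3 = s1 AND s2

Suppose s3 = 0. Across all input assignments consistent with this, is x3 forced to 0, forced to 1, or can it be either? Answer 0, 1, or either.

s3 = s1 AND s2 must be 0, so at least one of s1, s2 is 0.
Every assignment with s3 = 0 has x3 = 1; there are 2 such assignment(s).
  x1=0, x2=1, x3=1
  x1=1, x2=1, x3=1

1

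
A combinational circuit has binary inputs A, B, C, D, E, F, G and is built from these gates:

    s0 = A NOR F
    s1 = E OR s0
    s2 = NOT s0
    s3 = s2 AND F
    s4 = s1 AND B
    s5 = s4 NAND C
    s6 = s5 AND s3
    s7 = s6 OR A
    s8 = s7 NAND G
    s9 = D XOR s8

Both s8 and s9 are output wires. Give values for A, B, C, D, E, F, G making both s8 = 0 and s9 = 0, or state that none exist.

A=1 B=1 C=0 D=0 E=1 F=0 G=1

Check with A=1 B=1 C=0 D=0 E=1 F=0 G=1:
s0 = A NOR F = 1 NOR 0 = 0
s1 = E OR s0 = 1 OR 0 = 1
s2 = NOT s0 = NOT 0 = 1
s3 = s2 AND F = 1 AND 0 = 0
s4 = s1 AND B = 1 AND 1 = 1
s5 = s4 NAND C = 1 NAND 0 = 1
s6 = s5 AND s3 = 1 AND 0 = 0
s7 = s6 OR A = 0 OR 1 = 1
s8 = s7 NAND G = 1 NAND 1 = 0
s9 = D XOR s8 = 0 XOR 0 = 0
So s8 = 0 and s9 = 0.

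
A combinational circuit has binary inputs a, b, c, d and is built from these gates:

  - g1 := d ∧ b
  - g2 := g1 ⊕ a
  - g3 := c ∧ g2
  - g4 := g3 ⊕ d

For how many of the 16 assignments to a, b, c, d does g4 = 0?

g4 = g3 ⊕ d must be 0, so g3 and d are equal.
Enumerating the 16 input combinations, 8 give g4 = 0 and 8 give g4 = 1.

8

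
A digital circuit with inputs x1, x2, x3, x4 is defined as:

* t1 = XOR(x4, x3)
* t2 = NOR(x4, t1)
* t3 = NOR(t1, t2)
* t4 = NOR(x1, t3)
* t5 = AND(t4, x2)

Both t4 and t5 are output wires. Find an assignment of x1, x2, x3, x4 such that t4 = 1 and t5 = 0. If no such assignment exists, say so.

Check with x1=0 x2=0 x3=1 x4=0:
t1 = XOR(x4, x3) = XOR(0, 1) = 1
t2 = NOR(x4, t1) = NOR(0, 1) = 0
t3 = NOR(t1, t2) = NOR(1, 0) = 0
t4 = NOR(x1, t3) = NOR(0, 0) = 1
t5 = AND(t4, x2) = AND(1, 0) = 0
So t4 = 1 and t5 = 0.

x1=0 x2=0 x3=1 x4=0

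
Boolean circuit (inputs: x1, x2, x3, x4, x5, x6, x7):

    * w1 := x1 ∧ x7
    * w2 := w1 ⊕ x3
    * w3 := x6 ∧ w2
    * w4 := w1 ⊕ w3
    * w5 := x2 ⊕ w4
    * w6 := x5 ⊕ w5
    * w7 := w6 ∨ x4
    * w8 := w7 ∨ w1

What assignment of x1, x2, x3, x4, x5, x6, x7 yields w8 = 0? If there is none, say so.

w8 = w7 ∨ w1 must be 0, so both w7 = 0 and w1 = 0.
w7 = w6 ∨ x4 must be 0, so both w6 = 0 and x4 = 0.
w1 = x1 ∧ x7 must be 0, so at least one of x1, x7 is 0.
Check with x1=1, x2=0, x3=1, x4=0, x5=1, x6=1, x7=0:
w1 = x1 ∧ x7 = 1 ∧ 0 = 0
w2 = w1 ⊕ x3 = 0 ⊕ 1 = 1
w3 = x6 ∧ w2 = 1 ∧ 1 = 1
w4 = w1 ⊕ w3 = 0 ⊕ 1 = 1
w5 = x2 ⊕ w4 = 0 ⊕ 1 = 1
w6 = x5 ⊕ w5 = 1 ⊕ 1 = 0
w7 = w6 ∨ x4 = 0 ∨ 0 = 0
w8 = w7 ∨ w1 = 0 ∨ 0 = 0
So w8 = 0 as required.

x1=1, x2=0, x3=1, x4=0, x5=1, x6=1, x7=0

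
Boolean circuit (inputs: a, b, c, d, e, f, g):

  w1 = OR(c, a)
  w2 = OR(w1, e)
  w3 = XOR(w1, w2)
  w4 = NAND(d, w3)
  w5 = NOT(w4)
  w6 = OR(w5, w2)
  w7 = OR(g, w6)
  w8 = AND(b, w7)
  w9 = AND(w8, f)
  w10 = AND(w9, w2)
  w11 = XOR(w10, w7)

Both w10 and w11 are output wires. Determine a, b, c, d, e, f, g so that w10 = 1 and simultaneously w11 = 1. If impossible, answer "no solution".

no solution exists

Across all 128 input combinations, none give both w10 = 1 and w11 = 1.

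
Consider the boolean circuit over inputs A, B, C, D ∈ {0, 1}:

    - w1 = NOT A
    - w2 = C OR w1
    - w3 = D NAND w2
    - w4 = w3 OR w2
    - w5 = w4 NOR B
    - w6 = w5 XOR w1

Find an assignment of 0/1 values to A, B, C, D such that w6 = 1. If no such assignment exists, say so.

Check with A=0 B=0 C=0 D=1:
w1 = NOT A = NOT 0 = 1
w2 = C OR w1 = 0 OR 1 = 1
w3 = D NAND w2 = 1 NAND 1 = 0
w4 = w3 OR w2 = 0 OR 1 = 1
w5 = w4 NOR B = 1 NOR 0 = 0
w6 = w5 XOR w1 = 0 XOR 1 = 1
So w6 = 1 as required.

A=0 B=0 C=0 D=1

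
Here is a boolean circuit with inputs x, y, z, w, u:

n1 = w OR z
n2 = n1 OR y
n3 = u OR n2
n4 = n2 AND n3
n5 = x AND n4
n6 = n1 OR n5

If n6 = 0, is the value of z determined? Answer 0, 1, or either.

0

n6 = n1 OR n5 must be 0, so both n1 = 0 and n5 = 0.
n1 = w OR z must be 0, so both w = 0 and z = 0.
Every assignment with n6 = 0 has z = 0; there are 6 such assignment(s).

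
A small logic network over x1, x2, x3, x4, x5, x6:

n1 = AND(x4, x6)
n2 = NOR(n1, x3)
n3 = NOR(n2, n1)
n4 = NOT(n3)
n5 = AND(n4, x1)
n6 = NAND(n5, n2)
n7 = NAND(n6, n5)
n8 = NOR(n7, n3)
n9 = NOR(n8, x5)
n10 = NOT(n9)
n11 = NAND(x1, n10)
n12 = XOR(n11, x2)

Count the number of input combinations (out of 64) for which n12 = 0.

n12 = XOR(n11, x2) must be 0, so n11 and x2 are equal.
Enumerating the 64 input combinations, 32 give n12 = 0 and 32 give n12 = 1.

32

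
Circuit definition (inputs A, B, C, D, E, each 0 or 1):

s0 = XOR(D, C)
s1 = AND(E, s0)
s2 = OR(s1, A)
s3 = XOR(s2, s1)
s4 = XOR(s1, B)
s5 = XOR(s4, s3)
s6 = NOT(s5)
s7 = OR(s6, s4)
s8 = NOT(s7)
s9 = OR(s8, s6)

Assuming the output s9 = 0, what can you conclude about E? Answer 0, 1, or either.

either

Both values of E occur among assignments with s9 = 0:
  E=0: A=0, B=1, C=0, D=0, E=0
  E=1: A=0, B=0, C=0, D=1, E=1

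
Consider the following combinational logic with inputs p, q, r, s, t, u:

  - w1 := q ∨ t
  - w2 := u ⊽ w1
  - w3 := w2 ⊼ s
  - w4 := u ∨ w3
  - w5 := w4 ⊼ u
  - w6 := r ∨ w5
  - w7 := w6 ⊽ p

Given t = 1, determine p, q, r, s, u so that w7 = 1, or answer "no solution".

p=0, q=1, r=0, s=1, u=1

w7 = w6 ⊽ p must be 1, so both w6 = 0 and p = 0.
w6 = r ∨ w5 must be 0, so both r = 0 and w5 = 0.
Check with t = 1 and p=0, q=1, r=0, s=1, u=1:
w1 = q ∨ t = 1 ∨ 1 = 1
w2 = u ⊽ w1 = 1 ⊽ 1 = 0
w3 = w2 ⊼ s = 0 ⊼ 1 = 1
w4 = u ∨ w3 = 1 ∨ 1 = 1
w5 = w4 ⊼ u = 1 ⊼ 1 = 0
w6 = r ∨ w5 = 0 ∨ 0 = 0
w7 = w6 ⊽ p = 0 ⊽ 0 = 1
So w7 = 1.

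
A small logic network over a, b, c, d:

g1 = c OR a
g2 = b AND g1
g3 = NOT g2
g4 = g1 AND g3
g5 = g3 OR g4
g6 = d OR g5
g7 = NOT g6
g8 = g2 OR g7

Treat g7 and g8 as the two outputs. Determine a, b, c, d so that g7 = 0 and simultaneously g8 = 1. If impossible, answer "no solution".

Check with a=1, b=1, c=1, d=1:
g1 = c OR a = 1 OR 1 = 1
g2 = b AND g1 = 1 AND 1 = 1
g3 = NOT g2 = NOT 1 = 0
g4 = g1 AND g3 = 1 AND 0 = 0
g5 = g3 OR g4 = 0 OR 0 = 0
g6 = d OR g5 = 1 OR 0 = 1
g7 = NOT g6 = NOT 1 = 0
g8 = g2 OR g7 = 1 OR 0 = 1
So g7 = 0 and g8 = 1.

a=1, b=1, c=1, d=1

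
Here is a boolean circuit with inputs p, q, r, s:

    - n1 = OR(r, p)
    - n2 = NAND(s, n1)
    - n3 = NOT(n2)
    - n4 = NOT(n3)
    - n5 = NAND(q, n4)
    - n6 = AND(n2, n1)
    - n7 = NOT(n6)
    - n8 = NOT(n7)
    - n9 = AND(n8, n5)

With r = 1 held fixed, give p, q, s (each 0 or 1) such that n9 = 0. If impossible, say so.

n9 = AND(n8, n5) must be 0, so at least one of n8, n5 is 0.
Check with r = 1 and p=0, q=0, s=1:
n1 = OR(r, p) = OR(1, 0) = 1
n2 = NAND(s, n1) = NAND(1, 1) = 0
n3 = NOT(n2) = NOT 0 = 1
n4 = NOT(n3) = NOT 1 = 0
n5 = NAND(q, n4) = NAND(0, 0) = 1
n6 = AND(n2, n1) = AND(0, 1) = 0
n7 = NOT(n6) = NOT 0 = 1
n8 = NOT(n7) = NOT 1 = 0
n9 = AND(n8, n5) = AND(0, 1) = 0
So n9 = 0.

p=0, q=0, s=1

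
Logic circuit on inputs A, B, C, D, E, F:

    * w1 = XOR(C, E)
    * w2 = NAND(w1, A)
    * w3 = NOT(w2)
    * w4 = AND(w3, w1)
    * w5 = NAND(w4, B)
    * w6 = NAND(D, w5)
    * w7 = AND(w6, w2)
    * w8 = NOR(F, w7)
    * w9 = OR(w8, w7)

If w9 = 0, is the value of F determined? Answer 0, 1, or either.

w9 = OR(w8, w7) must be 0, so both w8 = 0 and w7 = 0.
Every assignment with w9 = 0 has F = 1; there are 20 such assignment(s).

1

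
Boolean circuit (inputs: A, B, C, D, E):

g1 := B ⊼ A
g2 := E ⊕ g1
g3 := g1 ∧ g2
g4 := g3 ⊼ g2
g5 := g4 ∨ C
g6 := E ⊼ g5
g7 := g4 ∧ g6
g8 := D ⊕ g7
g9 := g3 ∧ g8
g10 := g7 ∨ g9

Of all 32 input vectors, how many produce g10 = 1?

g10 = g7 ∨ g9 must be 1, so at least one of g7, g9 is 1.
Enumerating the 32 input combinations, 10 give g10 = 1 and 22 give g10 = 0.

10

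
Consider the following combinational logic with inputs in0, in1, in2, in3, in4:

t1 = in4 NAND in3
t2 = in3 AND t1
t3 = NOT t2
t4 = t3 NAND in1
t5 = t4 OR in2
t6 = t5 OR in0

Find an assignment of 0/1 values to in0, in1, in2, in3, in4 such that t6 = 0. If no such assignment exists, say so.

Check with in0=0 in1=1 in2=0 in3=0 in4=1:
t1 = in4 NAND in3 = 1 NAND 0 = 1
t2 = in3 AND t1 = 0 AND 1 = 0
t3 = NOT t2 = NOT 0 = 1
t4 = t3 NAND in1 = 1 NAND 1 = 0
t5 = t4 OR in2 = 0 OR 0 = 0
t6 = t5 OR in0 = 0 OR 0 = 0
So t6 = 0 as required.

in0=0 in1=1 in2=0 in3=0 in4=1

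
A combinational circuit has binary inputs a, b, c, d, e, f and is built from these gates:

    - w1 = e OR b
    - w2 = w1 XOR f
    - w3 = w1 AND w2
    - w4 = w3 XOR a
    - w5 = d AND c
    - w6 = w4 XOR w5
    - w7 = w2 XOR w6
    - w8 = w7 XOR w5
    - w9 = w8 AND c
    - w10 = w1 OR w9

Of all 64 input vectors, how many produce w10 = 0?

w10 = w1 OR w9 must be 0, so both w1 = 0 and w9 = 0.
w1 = e OR b must be 0, so both e = 0 and b = 0.
Enumerating the 64 input combinations, 12 give w10 = 0 and 52 give w10 = 1.

12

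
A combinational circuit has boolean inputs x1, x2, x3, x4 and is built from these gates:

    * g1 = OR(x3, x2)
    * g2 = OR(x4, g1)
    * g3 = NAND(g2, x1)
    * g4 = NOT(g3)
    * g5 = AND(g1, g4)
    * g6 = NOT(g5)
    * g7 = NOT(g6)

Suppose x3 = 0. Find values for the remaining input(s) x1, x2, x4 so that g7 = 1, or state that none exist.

x1=1, x2=1, x4=1

g7 = NOT(g6) must be 1, so g6 = 0.
Check with x3 = 0 and x1=1, x2=1, x4=1:
g1 = OR(x3, x2) = OR(0, 1) = 1
g2 = OR(x4, g1) = OR(1, 1) = 1
g3 = NAND(g2, x1) = NAND(1, 1) = 0
g4 = NOT(g3) = NOT 0 = 1
g5 = AND(g1, g4) = AND(1, 1) = 1
g6 = NOT(g5) = NOT 1 = 0
g7 = NOT(g6) = NOT 0 = 1
So g7 = 1.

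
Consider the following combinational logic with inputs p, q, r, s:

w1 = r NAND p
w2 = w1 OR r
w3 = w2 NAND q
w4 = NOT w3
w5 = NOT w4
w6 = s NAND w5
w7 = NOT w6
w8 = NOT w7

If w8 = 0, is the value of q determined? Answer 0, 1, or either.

w8 = NOT w7 must be 0, so w7 = 1.
w7 = NOT w6 must be 1, so w6 = 0.
Every assignment with w8 = 0 has q = 0; there are 4 such assignment(s).
  p=0, q=0, r=0, s=1
  p=0, q=0, r=1, s=1
  p=1, q=0, r=0, s=1
  p=1, q=0, r=1, s=1

0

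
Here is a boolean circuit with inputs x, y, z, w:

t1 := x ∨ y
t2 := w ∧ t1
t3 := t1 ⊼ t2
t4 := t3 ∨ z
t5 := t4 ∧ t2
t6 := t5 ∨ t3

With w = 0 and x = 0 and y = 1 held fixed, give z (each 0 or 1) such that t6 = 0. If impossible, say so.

no solution exists

With w = 0 and x = 0 and y = 1 fixed, none of the 2 settings of z give t6 = 0.
For example, with z=0:
t1 = x ∨ y = 0 ∨ 1 = 1
t2 = w ∧ t1 = 0 ∧ 1 = 0
t3 = t1 ⊼ t2 = 1 ⊼ 0 = 1
t4 = t3 ∨ z = 1 ∨ 0 = 1
t5 = t4 ∧ t2 = 1 ∧ 0 = 0
t6 = t5 ∨ t3 = 0 ∨ 1 = 1
giving t6 = 1 ≠ 0.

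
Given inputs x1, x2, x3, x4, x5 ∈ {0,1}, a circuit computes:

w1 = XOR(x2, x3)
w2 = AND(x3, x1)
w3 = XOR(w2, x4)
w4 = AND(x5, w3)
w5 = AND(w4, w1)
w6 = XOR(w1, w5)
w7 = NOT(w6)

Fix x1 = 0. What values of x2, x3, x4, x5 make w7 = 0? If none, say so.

x2=1, x3=0, x4=0, x5=0

Check with x1 = 0 and x2=1, x3=0, x4=0, x5=0:
w1 = XOR(x2, x3) = XOR(1, 0) = 1
w2 = AND(x3, x1) = AND(0, 0) = 0
w3 = XOR(w2, x4) = XOR(0, 0) = 0
w4 = AND(x5, w3) = AND(0, 0) = 0
w5 = AND(w4, w1) = AND(0, 1) = 0
w6 = XOR(w1, w5) = XOR(1, 0) = 1
w7 = NOT(w6) = NOT 1 = 0
So w7 = 0.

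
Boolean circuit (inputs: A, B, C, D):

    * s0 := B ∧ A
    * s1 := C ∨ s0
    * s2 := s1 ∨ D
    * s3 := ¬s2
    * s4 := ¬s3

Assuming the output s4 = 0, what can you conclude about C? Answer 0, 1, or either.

0

s4 = ¬s3 must be 0, so s3 = 1.
s3 = ¬s2 must be 1, so s2 = 0.
s2 = s1 ∨ D must be 0, so both s1 = 0 and D = 0.
Every assignment with s4 = 0 has C = 0; there are 3 such assignment(s).
  A=0, B=0, C=0, D=0
  A=0, B=1, C=0, D=0
  A=1, B=0, C=0, D=0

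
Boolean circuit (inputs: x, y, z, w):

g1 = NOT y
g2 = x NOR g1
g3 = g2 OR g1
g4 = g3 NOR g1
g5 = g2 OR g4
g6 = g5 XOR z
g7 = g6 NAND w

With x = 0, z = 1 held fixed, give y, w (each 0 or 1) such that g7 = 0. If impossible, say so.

y=0 w=1

g7 = g6 NAND w must be 0, so both g6 = 1 and w = 1.
Check with x = 0, z = 1 and y=0, w=1:
g1 = NOT y = NOT 0 = 1
g2 = x NOR g1 = 0 NOR 1 = 0
g3 = g2 OR g1 = 0 OR 1 = 1
g4 = g3 NOR g1 = 1 NOR 1 = 0
g5 = g2 OR g4 = 0 OR 0 = 0
g6 = g5 XOR z = 0 XOR 1 = 1
g7 = g6 NAND w = 1 NAND 1 = 0
So g7 = 0.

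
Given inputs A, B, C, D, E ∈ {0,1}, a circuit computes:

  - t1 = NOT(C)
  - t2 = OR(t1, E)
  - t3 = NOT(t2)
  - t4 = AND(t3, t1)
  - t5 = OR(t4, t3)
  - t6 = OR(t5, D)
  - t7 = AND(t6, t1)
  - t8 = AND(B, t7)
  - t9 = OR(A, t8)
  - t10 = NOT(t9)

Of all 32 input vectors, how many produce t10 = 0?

t10 = NOT(t9) must be 0, so t9 = 1.
t9 = OR(A, t8) must be 1, so at least one of A, t8 is 1.
Enumerating the 32 input combinations, 18 give t10 = 0 and 14 give t10 = 1.

18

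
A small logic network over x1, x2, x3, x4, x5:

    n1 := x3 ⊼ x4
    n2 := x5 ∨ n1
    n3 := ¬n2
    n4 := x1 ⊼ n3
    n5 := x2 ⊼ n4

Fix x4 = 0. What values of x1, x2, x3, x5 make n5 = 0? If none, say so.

x1=0, x2=1, x3=1, x5=0

Check with x4 = 0 and x1=0, x2=1, x3=1, x5=0:
n1 = x3 ⊼ x4 = 1 ⊼ 0 = 1
n2 = x5 ∨ n1 = 0 ∨ 1 = 1
n3 = ¬n2 = ¬1 = 0
n4 = x1 ⊼ n3 = 0 ⊼ 0 = 1
n5 = x2 ⊼ n4 = 1 ⊼ 1 = 0
So n5 = 0.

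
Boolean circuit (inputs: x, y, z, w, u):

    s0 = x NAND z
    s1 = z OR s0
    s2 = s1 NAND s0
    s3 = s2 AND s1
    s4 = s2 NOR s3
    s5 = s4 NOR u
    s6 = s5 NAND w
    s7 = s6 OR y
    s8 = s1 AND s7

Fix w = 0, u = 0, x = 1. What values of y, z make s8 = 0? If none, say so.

no solution exists

With w = 0, u = 0, x = 1 fixed, none of the 4 settings of y, z give s8 = 0.
For example, with y=1, z=1:
s0 = x NAND z = 1 NAND 1 = 0
s1 = z OR s0 = 1 OR 0 = 1
s2 = s1 NAND s0 = 1 NAND 0 = 1
s3 = s2 AND s1 = 1 AND 1 = 1
s4 = s2 NOR s3 = 1 NOR 1 = 0
s5 = s4 NOR u = 0 NOR 0 = 1
s6 = s5 NAND w = 1 NAND 0 = 1
s7 = s6 OR y = 1 OR 1 = 1
s8 = s1 AND s7 = 1 AND 1 = 1
giving s8 = 1 ≠ 0.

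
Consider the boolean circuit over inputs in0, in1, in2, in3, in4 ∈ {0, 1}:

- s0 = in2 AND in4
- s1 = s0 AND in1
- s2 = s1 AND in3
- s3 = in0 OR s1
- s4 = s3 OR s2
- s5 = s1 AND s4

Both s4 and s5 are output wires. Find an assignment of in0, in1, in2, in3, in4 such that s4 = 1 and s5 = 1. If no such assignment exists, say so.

Check with in0=0 in1=1 in2=1 in3=0 in4=1:
s0 = in2 AND in4 = 1 AND 1 = 1
s1 = s0 AND in1 = 1 AND 1 = 1
s2 = s1 AND in3 = 1 AND 0 = 0
s3 = in0 OR s1 = 0 OR 1 = 1
s4 = s3 OR s2 = 1 OR 0 = 1
s5 = s1 AND s4 = 1 AND 1 = 1
So s4 = 1 and s5 = 1.

in0=0 in1=1 in2=1 in3=0 in4=1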